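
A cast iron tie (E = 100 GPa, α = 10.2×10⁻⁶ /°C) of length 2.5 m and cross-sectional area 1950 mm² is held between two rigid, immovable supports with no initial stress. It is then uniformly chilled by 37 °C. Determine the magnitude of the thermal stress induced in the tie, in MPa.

With length fixed, the mechanical strain must cancel the thermal strain αΔT = 10.2×10⁻⁶ × 37 = 377.4×10⁻⁶.
The stress required to suppress this strain is σ = Eε = 100×10³ × 377.4×10⁻⁶ = 37.74 MPa, tensile since the tie is trying to contract.

σ ≈ 37.7 MPa (tensile)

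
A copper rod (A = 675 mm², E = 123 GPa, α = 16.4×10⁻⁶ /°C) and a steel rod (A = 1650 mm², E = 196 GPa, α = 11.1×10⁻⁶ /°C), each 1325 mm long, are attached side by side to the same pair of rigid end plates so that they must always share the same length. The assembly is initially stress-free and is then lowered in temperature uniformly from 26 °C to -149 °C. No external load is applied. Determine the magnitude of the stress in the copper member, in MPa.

Equilibrium of a rigid end plate with no external load gives equal and opposite internal forces ±P in the two members. Since α_{copper} > α_{steel}, cooling drives the copper into tension and the steel into compression.
Compatibility of the two members (thermal + elastic change equal): (α₁ − α₂)ΔT = P·[1/(A₁E₁) + 1/(A₂E₂)].
|α₁ − α₂|·ΔT = 5.3×10⁻⁶ × 175 = 0.0009275.
1/(A₁E₁) + 1/(A₂E₂) = 1/(675×123×10³) + 1/(1650×196×10³) = 1.514×10⁻⁸ N⁻¹.
So P = 0.0009275 / 1.514×10⁻⁸ = 61.27 kN.
σ_{copper} = P/A₁ = 61270/675 = 90.78 MPa, tensile.

σ ≈ 90.8 MPa (tensile)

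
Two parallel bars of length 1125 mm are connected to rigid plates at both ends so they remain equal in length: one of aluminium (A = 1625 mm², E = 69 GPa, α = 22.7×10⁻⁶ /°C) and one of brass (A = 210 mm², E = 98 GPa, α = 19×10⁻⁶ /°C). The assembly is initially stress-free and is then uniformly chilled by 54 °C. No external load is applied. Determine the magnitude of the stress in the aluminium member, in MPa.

σ ≈ 2.14 MPa (tensile)

Equilibrium of a rigid end plate with no external load gives equal and opposite internal forces ±P in the two members. Since α_{aluminium} > α_{brass}, cooling drives the aluminium into tension and the brass into compression.
Compatibility of the two members (thermal + elastic change equal): (α₁ − α₂)ΔT = P·[1/(A₁E₁) + 1/(A₂E₂)].
|α₁ − α₂|·ΔT = 3.7×10⁻⁶ × 54 = 0.0001998.
1/(A₁E₁) + 1/(A₂E₂) = 1/(1625×69×10³) + 1/(210×98×10³) = 5.751×10⁻⁸ N⁻¹.
P = 0.0001998 / 5.751×10⁻⁸ = 3474 N = 3.474 kN.
σ_{aluminium} = P/A₁ = 3474/1625 = 2.138 MPa, tensile.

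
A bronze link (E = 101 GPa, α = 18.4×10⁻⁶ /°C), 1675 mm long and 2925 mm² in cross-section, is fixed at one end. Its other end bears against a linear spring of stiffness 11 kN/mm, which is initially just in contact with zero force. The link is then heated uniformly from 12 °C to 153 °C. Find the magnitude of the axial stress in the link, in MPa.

σ ≈ 15.4 MPa (compressive)

The unrestrained thermal change is αΔT L = 18.4×10⁻⁶ × 141 × 1675 = 4.346 mm.
With a force P in the spring, the elastic change of the link is PL/(AE) and that of the spring is P/k; compatibility requires their sum to equal δ_free.
So P = δ_free / [L/(AE) + 1/k] = 4.346 / [ 1675/(2925×101×10³) + 1/(11×10³) ].
P = 4.346 / 9.658×10⁻⁵ = 45000 N.
σ = P/A = 45000/2925 = 15.38 MPa.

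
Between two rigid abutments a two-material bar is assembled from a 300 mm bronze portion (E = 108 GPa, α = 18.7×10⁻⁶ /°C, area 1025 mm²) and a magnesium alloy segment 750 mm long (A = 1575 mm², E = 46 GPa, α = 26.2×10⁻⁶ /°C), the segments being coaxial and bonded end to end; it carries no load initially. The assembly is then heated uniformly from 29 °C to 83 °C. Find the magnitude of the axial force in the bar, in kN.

P ≈ 104 kN (compressive)

With the walls removed the bar would change length by δ_free = Σ αᵢΔT Lᵢ = 18.7×10⁻⁶×54×300 + 26.2×10⁻⁶×54×750 = 1.364 mm.
The walls prevent any net length change, so an axial force P (same in every segment) develops. Compatibility: P · Σ Lᵢ/(AᵢEᵢ) = δ_free.
The series flexibility is Σ Lᵢ/(AᵢEᵢ) = 300/(1025×108×10³) + 750/(1575×46×10³) = 1.306×10⁻⁵ mm/N.
P = 1.364 / 1.306×10⁻⁵ = 104400 N = 104.4 kN, compressive.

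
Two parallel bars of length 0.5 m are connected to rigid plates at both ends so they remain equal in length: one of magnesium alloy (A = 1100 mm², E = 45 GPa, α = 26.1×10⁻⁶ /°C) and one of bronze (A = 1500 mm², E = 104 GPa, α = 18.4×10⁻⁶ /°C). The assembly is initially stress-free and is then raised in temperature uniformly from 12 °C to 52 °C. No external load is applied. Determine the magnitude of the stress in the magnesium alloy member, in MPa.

σ ≈ 10.5 MPa (compressive)

Both members must finish at the same length. With the larger α, the magnesium alloy tends to over-expand; the plates restrain it, putting the magnesium alloy in compression and the bronze in tension. With no external load the two internal forces are equal and opposite, magnitude P.
Compatibility of the two members (thermal + elastic change equal): (α₁ − α₂)ΔT = P·[1/(A₁E₁) + 1/(A₂E₂)].
|α₁ − α₂|·ΔT = 7.7×10⁻⁶ × 40 = 0.000308.
1/(A₁E₁) + 1/(A₂E₂) = 1/(1100×45×10³) + 1/(1500×104×10³) = 2.661×10⁻⁸ N⁻¹.
P = 0.000308 / 2.661×10⁻⁸ = 11570 N = 11.57 kN.
σ_{magnesium alloy} = P/A₁ = 11570/1100 = 10.52 MPa, compressive.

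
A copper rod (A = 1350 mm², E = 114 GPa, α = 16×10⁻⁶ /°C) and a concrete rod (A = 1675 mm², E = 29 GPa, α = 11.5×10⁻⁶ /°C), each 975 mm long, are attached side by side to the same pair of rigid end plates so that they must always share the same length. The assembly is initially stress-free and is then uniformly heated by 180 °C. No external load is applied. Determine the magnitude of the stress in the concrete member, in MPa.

Both members must finish at the same length. With the larger α, the copper tends to over-expand; the plates restrain it, putting the copper in compression and the concrete in tension. With no external load the two internal forces are equal and opposite, magnitude P.
Setting the final lengths equal and cancelling L: (α₁ − α₂)ΔT = P/(A₁E₁) + P/(A₂E₂).
|α₁ − α₂|·ΔT = 4.5×10⁻⁶ × 180 = 0.00081.
1/(A₁E₁) + 1/(A₂E₂) = 1/(1350×114×10³) + 1/(1675×29×10³) = 2.708×10⁻⁸ N⁻¹.
P = 0.00081 / 2.708×10⁻⁸ = 29910 N = 29.91 kN.
σ_{concrete} = P/A₂ = 29910/1675 = 17.85 MPa, tensile.

σ ≈ 17.9 MPa (tensile)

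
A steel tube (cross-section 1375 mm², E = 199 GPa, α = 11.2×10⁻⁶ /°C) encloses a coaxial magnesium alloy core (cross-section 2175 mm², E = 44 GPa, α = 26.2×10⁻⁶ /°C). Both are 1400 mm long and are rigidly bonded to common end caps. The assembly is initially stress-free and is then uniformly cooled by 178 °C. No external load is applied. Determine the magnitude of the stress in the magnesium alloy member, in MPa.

σ ≈ 87 MPa (tensile)

The magnesium alloy has the larger α, so on cooling it would change length more than the steel if both were free. The rigid plates force a common final length, so the magnesium alloy is put into tension and the steel into compression, with equal and opposite forces P (no external load).
Compatibility of the two members (thermal + elastic change equal): (α₁ − α₂)ΔT = P·[1/(A₁E₁) + 1/(A₂E₂)].
|α₁ − α₂|·ΔT = 15×10⁻⁶ × 178 = 0.00267.
1/(A₁E₁) + 1/(A₂E₂) = 1/(1375×199×10³) + 1/(2175×44×10³) = 1.41×10⁻⁸ N⁻¹.
P = 0.00267 / 1.41×10⁻⁸ = 189300 N = 189.3 kN.
σ_{magnesium alloy} = P/A₂ = 189300/2175 = 87.04 MPa, tensile.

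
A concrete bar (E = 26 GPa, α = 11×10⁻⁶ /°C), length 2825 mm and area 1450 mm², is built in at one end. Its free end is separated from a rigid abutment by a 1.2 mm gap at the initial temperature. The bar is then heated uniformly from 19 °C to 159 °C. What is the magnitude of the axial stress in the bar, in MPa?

Free thermal elongation = αΔT L = 11×10⁻⁶ × 140 × 2825 = 4.35 mm.
The gap closes (δ_free > 1.2 mm) and the wall then resists a further 4.35 − 1.2 = 3.15 mm of expansion.
So σ = E(δ_free − g)/L = 26×10³ × 3.15/2825 = 29 MPa.

σ ≈ 29 MPa (compressive)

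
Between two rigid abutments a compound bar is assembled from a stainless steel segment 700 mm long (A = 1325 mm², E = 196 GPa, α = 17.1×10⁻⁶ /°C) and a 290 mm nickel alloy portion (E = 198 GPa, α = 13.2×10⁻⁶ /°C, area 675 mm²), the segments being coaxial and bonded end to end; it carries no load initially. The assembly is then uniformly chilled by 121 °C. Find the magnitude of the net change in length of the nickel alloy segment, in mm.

If the supports were absent, the total length change would be Σ αᵢΔT Lᵢ = 17.1×10⁻⁶×121×700 + 13.2×10⁻⁶×121×290 = 1.912 mm.
The rigid supports impose zero overall length change; the single axial force P common to all segments must satisfy P Σ Lᵢ/(AᵢEᵢ) = δ_free.
Σ Lᵢ/(AᵢEᵢ) = 700/(1325×196×10³) + 290/(675×198×10³) = 4.865×10⁻⁶ mm/N.
So P = 1.912 / 4.865×10⁻⁶ = 392.9 kN, tensile.
For the nickel alloy segment, free thermal change = 13.2×10⁻⁶×121×290 = 0.4632 mm and elastic change from P = 392900×290/(675×198×10³) = 0.8525 mm; these oppose, so the net change is 0.389 mm (segment lengthens).

|ΔL| ≈ 0.389 mm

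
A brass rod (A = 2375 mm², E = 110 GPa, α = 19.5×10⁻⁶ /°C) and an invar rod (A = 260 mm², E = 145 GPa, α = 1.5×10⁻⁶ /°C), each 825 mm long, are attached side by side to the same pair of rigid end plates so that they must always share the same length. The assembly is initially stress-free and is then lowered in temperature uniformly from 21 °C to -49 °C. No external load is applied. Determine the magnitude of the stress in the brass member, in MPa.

Both members must finish at the same length. With the larger α, the brass tends to over-contract; the plates restrain it, putting the brass in tension and the invar in compression. With no external load the two internal forces are equal and opposite, magnitude P.
Compatibility of the two members (thermal + elastic change equal): (α₁ − α₂)ΔT = P·[1/(A₁E₁) + 1/(A₂E₂)].
|α₁ − α₂|·ΔT = 18×10⁻⁶ × 70 = 0.00126.
1/(A₁E₁) + 1/(A₂E₂) = 1/(2375×110×10³) + 1/(260×145×10³) = 3.035×10⁻⁸ N⁻¹.
P = 0.00126 / 3.035×10⁻⁸ = 41510 N = 41.51 kN.
σ_{brass} = P/A₁ = 41510/2375 = 17.48 MPa, tensile.

σ ≈ 17.5 MPa (tensile)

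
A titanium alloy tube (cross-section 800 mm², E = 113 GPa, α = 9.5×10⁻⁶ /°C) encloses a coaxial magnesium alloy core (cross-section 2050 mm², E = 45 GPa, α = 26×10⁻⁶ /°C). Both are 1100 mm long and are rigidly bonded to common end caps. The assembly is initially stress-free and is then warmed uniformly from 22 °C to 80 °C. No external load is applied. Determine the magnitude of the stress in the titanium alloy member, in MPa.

The magnesium alloy has the larger α, so on heating it would change length more than the titanium alloy if both were free. The rigid plates force a common final length, so the magnesium alloy is put into compression and the titanium alloy into tension, with equal and opposite forces P (no external load).
Equating the net (thermal + elastic) strains gives |α₁ − α₂|·ΔT = P·[1/(A₁E₁) + 1/(A₂E₂)].
|α₁ − α₂|·ΔT = 16.5×10⁻⁶ × 58 = 0.000957.
1/(A₁E₁) + 1/(A₂E₂) = 1/(800×113×10³) + 1/(2050×45×10³) = 2.19×10⁻⁸ N⁻¹.
So P = 0.000957 / 2.19×10⁻⁸ = 43.69 kN.
σ_{titanium alloy} = P/A₁ = 43690/800 = 54.62 MPa, tensile.

σ ≈ 54.6 MPa (tensile)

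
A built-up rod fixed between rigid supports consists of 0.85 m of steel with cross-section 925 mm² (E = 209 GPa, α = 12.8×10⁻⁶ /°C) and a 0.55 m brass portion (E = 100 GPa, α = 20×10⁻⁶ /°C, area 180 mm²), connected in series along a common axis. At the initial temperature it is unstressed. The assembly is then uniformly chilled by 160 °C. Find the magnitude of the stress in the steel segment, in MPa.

With the walls removed the bar would change length by δ_free = Σ αᵢΔT Lᵢ = 12.8×10⁻⁶×160×850 + 20×10⁻⁶×160×550 = 3.501 mm.
The walls prevent any net length change, so an axial force P (same in every segment) develops. Compatibility: P · Σ Lᵢ/(AᵢEᵢ) = δ_free.
The series flexibility is Σ Lᵢ/(AᵢEᵢ) = 850/(925×209×10³) + 550/(180×100×10³) = 3.495×10⁻⁵ mm/N.
Hence P = δ_free / Σ(L/AE) = 3.501/3.495×10⁻⁵ = 100.2 kN (tensile).
σ_{steel} = P / A = 100200 / 925 = 108.3 MPa.

σ ≈ 108 MPa (tensile)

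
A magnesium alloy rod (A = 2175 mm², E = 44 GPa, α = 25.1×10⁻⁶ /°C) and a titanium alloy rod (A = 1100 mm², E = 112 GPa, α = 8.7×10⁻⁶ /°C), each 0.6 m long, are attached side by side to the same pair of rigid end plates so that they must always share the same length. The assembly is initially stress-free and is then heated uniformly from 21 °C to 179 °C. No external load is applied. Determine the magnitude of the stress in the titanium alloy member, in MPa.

Equilibrium of a rigid end plate with no external load gives equal and opposite internal forces ±P in the two members. Since α_{magnesium alloy} > α_{titanium alloy}, heating drives the magnesium alloy into compression and the titanium alloy into tension.
Setting the final lengths equal and cancelling L: (α₁ − α₂)ΔT = P/(A₁E₁) + P/(A₂E₂).
|α₁ − α₂|·ΔT = 16.4×10⁻⁶ × 158 = 0.002591.
1/(A₁E₁) + 1/(A₂E₂) = 1/(2175×44×10³) + 1/(1100×112×10³) = 1.857×10⁻⁸ N⁻¹.
P = 0.002591 / 1.857×10⁻⁸ = 139600 N = 139.6 kN.
σ_{titanium alloy} = P/A₂ = 139600/1100 = 126.9 MPa, tensile.

σ ≈ 127 MPa (tensile)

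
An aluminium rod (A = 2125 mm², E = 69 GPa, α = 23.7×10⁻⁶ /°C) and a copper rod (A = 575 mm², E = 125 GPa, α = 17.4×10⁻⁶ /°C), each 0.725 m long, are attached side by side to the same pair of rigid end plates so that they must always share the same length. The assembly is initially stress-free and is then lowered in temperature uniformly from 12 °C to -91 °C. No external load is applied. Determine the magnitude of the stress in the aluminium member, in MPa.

The aluminium has the larger α, so on cooling it would change length more than the copper if both were free. The rigid plates force a common final length, so the aluminium is put into tension and the copper into compression, with equal and opposite forces P (no external load).
Equating the net (thermal + elastic) strains gives |α₁ − α₂|·ΔT = P·[1/(A₁E₁) + 1/(A₂E₂)].
|α₁ − α₂|·ΔT = 6.3×10⁻⁶ × 103 = 0.0006489.
1/(A₁E₁) + 1/(A₂E₂) = 1/(2125×69×10³) + 1/(575×125×10³) = 2.073×10⁻⁸ N⁻¹.
P = 0.0006489 / 2.073×10⁻⁸ = 31300 N = 31.3 kN.
σ_{aluminium} = P/A₁ = 31300/2125 = 14.73 MPa, tensile.

σ ≈ 14.7 MPa (tensile)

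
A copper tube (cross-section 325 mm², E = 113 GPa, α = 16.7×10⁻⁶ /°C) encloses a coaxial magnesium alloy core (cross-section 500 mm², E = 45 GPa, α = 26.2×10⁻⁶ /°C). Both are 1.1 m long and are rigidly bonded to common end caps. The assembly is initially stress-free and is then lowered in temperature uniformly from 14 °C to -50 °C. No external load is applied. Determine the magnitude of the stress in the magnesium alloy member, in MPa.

The magnesium alloy has the larger α, so on cooling it would change length more than the copper if both were free. The rigid plates force a common final length, so the magnesium alloy is put into tension and the copper into compression, with equal and opposite forces P (no external load).
Setting the final lengths equal and cancelling L: (α₁ − α₂)ΔT = P/(A₁E₁) + P/(A₂E₂).
|α₁ − α₂|·ΔT = 9.5×10⁻⁶ × 64 = 0.000608.
1/(A₁E₁) + 1/(A₂E₂) = 1/(325×113×10³) + 1/(500×45×10³) = 7.167×10⁻⁸ N⁻¹.
So P = 0.000608 / 7.167×10⁻⁸ = 8.483 kN.
σ_{magnesium alloy} = P/A₂ = 8483/500 = 16.97 MPa, tensile.

σ ≈ 17 MPa (tensile)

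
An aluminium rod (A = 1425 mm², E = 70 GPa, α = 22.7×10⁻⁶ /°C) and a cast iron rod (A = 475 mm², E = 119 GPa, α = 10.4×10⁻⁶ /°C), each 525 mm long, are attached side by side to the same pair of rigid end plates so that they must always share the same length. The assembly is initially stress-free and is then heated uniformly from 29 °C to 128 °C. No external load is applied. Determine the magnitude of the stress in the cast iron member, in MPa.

Both members must finish at the same length. With the larger α, the aluminium tends to over-expand; the plates restrain it, putting the aluminium in compression and the cast iron in tension. With no external load the two internal forces are equal and opposite, magnitude P.
Setting the final lengths equal and cancelling L: (α₁ − α₂)ΔT = P/(A₁E₁) + P/(A₂E₂).
|α₁ − α₂|·ΔT = 12.3×10⁻⁶ × 99 = 0.001218.
1/(A₁E₁) + 1/(A₂E₂) = 1/(1425×70×10³) + 1/(475×119×10³) = 2.772×10⁻⁸ N⁻¹.
P = 0.001218 / 2.772×10⁻⁸ = 43930 N = 43.93 kN.
σ_{cast iron} = P/A₂ = 43930/475 = 92.49 MPa, tensile.

σ ≈ 92.5 MPa (tensile)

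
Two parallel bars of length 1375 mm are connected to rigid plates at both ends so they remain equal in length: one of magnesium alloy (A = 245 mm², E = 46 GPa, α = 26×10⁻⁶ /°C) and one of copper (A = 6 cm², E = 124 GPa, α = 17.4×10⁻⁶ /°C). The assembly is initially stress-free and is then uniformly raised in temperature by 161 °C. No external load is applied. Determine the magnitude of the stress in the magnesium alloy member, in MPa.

σ ≈ 55.3 MPa (compressive)

The magnesium alloy has the larger α, so on heating it would change length more than the copper if both were free. The rigid plates force a common final length, so the magnesium alloy is put into compression and the copper into tension, with equal and opposite forces P (no external load).
Setting the final lengths equal and cancelling L: (α₁ − α₂)ΔT = P/(A₁E₁) + P/(A₂E₂).
|α₁ − α₂|·ΔT = 8.6×10⁻⁶ × 161 = 0.001385.
1/(A₁E₁) + 1/(A₂E₂) = 1/(245×46×10³) + 1/(600×124×10³) = 1.022×10⁻⁷ N⁻¹.
P = 0.001385 / 1.022×10⁻⁷ = 13550 N = 13.55 kN.
σ_{magnesium alloy} = P/A₁ = 13550/245 = 55.31 MPa, compressive.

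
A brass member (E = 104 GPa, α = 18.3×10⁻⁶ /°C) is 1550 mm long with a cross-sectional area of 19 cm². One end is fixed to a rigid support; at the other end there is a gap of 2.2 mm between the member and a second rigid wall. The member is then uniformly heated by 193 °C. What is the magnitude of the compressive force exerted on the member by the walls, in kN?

P ≈ 417 kN

Unrestrained expansion: δ_free = αΔT L = 18.3×10⁻⁶ × 193 × 1550 = 5.474 mm.
The gap closes (δ_free > 2.2 mm) and the wall then resists a further 5.474 − 2.2 = 3.274 mm of expansion.
That suppressed elongation corresponds to σ = E·Δ/L = 104×10³ × 3.274/1550 = 219.7 MPa.
Force on the wall = σA = 219.7 × 1900 mm² = 417.4 kN.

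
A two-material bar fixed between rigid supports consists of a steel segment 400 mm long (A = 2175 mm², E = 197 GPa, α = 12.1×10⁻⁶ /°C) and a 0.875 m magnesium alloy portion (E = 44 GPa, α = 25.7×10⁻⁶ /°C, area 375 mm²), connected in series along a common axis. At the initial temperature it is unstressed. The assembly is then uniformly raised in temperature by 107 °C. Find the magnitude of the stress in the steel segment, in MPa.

With the walls removed the bar would change length by δ_free = Σ αᵢΔT Lᵢ = 12.1×10⁻⁶×107×400 + 25.7×10⁻⁶×107×875 = 2.924 mm.
Since the ends are fixed, an axial force P builds up, equal in every segment, with P · Σ Lᵢ/(AᵢEᵢ) = δ_free.
The series flexibility is Σ Lᵢ/(AᵢEᵢ) = 400/(2175×197×10³) + 875/(375×44×10³) = 5.396×10⁻⁵ mm/N.
Hence P = δ_free / Σ(L/AE) = 2.924/5.396×10⁻⁵ = 54.19 kN (compressive).
σ_{steel} = P / A = 54190 / 2175 = 24.91 MPa.

σ ≈ 24.9 MPa (compressive)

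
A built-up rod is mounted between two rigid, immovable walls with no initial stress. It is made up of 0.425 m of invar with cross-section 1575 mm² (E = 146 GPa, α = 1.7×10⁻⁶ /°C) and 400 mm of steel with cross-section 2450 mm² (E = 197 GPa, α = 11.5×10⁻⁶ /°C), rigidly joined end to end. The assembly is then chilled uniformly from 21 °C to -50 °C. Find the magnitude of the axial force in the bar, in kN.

P ≈ 141 kN (tensile)

Free thermal contraction of the whole bar: Σ αᵢΔT Lᵢ = 1.7×10⁻⁶×71×425 + 11.5×10⁻⁶×71×400 = 0.3779 mm.
The walls prevent any net length change, so an axial force P (same in every segment) develops. Compatibility: P · Σ Lᵢ/(AᵢEᵢ) = δ_free.
Σ Lᵢ/(AᵢEᵢ) = 425/(1575×146×10³) + 400/(2450×197×10³) = 2.677×10⁻⁶ mm/N.
P = 0.3779 / 2.677×10⁻⁶ = 141200 N = 141.2 kN, tensile.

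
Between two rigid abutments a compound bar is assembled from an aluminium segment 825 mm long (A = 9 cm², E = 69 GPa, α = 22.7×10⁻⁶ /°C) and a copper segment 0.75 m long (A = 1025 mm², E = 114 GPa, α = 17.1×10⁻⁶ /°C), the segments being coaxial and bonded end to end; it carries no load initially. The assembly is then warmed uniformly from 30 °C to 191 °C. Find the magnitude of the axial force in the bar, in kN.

Free thermal expansion of the whole bar: Σ αᵢΔT Lᵢ = 22.7×10⁻⁶×161×825 + 17.1×10⁻⁶×161×750 = 5.08 mm.
Since the ends are fixed, an axial force P builds up, equal in every segment, with P · Σ Lᵢ/(AᵢEᵢ) = δ_free.
Σ Lᵢ/(AᵢEᵢ) = 825/(900×69×10³) + 750/(1025×114×10³) = 1.97×10⁻⁵ mm/N.
Hence P = δ_free / Σ(L/AE) = 5.08/1.97×10⁻⁵ = 257.8 kN (compressive).

P ≈ 258 kN (compressive)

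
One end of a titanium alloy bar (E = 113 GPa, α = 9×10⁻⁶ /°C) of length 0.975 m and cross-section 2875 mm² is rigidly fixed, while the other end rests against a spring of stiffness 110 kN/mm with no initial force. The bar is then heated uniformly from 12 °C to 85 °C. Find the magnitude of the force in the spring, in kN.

The unrestrained thermal change is αΔT L = 9×10⁻⁶ × 73 × 975 = 0.6406 mm.
Let P be the compressive force at the spring. The bar shortens elastically by PL/(AE) and the spring compresses by P/k; together these equal δ_free.
So P = δ_free / [L/(AE) + 1/k] = 0.6406 / [ 975/(2875×113×10³) + 1/(110×10³) ].
P = 0.6406 / 1.209×10⁻⁵ = 52970 N.

P ≈ 53 kN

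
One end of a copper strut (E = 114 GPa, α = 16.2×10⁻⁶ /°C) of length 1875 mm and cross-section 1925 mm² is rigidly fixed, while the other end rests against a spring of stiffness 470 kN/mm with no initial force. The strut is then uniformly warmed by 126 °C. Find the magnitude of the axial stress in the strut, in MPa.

σ ≈ 186 MPa (compressive)

Free thermal expansion: δ_free = αΔT L = 16.2×10⁻⁶ × 126 × 1875 = 3.827 mm.
Let P be the compressive force at the spring. The strut shortens elastically by PL/(AE) and the spring compresses by P/k; together these equal δ_free.
So P = δ_free / [L/(AE) + 1/k] = 3.827 / [ 1875/(1925×114×10³) + 1/(470×10³) ].
P = 3.827 / 1.067×10⁻⁵ = 358600 N.
σ = P/A = 358600/1925 = 186.3 MPa.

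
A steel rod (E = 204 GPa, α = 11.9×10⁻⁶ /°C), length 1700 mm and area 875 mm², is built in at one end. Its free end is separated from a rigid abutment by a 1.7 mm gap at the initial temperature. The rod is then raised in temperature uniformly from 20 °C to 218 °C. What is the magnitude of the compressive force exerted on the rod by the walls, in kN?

If the wall were absent the rod would grow by αΔT L = 11.9×10⁻⁶ × 198 × 1700 = 4.006 mm.
This exceeds the 1.7 mm gap, so the wall pushes back. The portion of expansion that must be recovered elastically is δ_free − gap = 4.006 − 1.7 = 2.306 mm.
Compatibility: PL/(AE) = 2.306 mm, so σ = P/A = E × (2.306/1700) = 276.7 MPa.
P = σA = 276.7 × 875 = 242.1 kN.

P ≈ 242 kN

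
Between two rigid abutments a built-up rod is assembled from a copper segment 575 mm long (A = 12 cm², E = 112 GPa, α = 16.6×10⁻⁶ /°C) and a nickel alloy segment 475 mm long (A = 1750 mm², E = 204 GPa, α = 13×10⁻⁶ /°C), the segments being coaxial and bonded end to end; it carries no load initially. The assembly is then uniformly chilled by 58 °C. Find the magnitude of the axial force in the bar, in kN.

With the walls removed the bar would change length by δ_free = Σ αᵢΔT Lᵢ = 16.6×10⁻⁶×58×575 + 13×10⁻⁶×58×475 = 0.9118 mm.
The rigid supports impose zero overall length change; the single axial force P common to all segments must satisfy P Σ Lᵢ/(AᵢEᵢ) = δ_free.
The series flexibility is Σ Lᵢ/(AᵢEᵢ) = 575/(1200×112×10³) + 475/(1750×204×10³) = 5.609×10⁻⁶ mm/N.
So P = 0.9118 / 5.609×10⁻⁶ = 162.6 kN, tensile.

P ≈ 163 kN (tensile)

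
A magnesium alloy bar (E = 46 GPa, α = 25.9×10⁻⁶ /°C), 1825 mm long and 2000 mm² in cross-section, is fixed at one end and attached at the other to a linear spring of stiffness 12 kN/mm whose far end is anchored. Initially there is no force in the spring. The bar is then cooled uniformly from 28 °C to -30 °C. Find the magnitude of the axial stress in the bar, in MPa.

Free thermal contraction: δ_free = αΔT L = 25.9×10⁻⁶ × 58 × 1825 = 2.742 mm.
With a force P in the spring, the elastic change of the bar is PL/(AE) and that of the spring is P/k; compatibility requires their sum to equal δ_free.
P [ L/(AE) + 1/k ] = δ_free → P [ 1825/(2000×46×10³) + 1/(12×10³) ] = 2.742.
P = 2.742 / 0.0001032 = 26570 N.
σ = P/A = 26570/2000 = 13.29 MPa.

σ ≈ 13.3 MPa (tensile)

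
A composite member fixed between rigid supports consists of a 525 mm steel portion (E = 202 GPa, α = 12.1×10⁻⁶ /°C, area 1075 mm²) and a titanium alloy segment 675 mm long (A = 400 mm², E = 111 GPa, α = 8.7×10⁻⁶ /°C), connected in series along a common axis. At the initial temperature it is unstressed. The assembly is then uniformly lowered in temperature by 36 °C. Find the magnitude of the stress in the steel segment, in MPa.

Free thermal contraction of the whole bar: Σ αᵢΔT Lᵢ = 12.1×10⁻⁶×36×525 + 8.7×10⁻⁶×36×675 = 0.4401 mm.
The rigid supports impose zero overall length change; the single axial force P common to all segments must satisfy P Σ Lᵢ/(AᵢEᵢ) = δ_free.
The series flexibility is Σ Lᵢ/(AᵢEᵢ) = 525/(1075×202×10³) + 675/(400×111×10³) = 1.762×10⁻⁵ mm/N.
P = 0.4401 / 1.762×10⁻⁵ = 24980 N = 24.98 kN, tensile.
σ_{steel} = P / A = 24980 / 1075 = 23.23 MPa.

σ ≈ 23.2 MPa (tensile)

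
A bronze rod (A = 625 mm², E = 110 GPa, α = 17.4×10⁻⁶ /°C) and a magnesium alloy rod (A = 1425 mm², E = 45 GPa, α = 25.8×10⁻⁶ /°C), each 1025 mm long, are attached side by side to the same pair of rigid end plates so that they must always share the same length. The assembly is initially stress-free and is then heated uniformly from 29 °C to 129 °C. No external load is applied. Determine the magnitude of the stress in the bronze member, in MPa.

Equilibrium of a rigid end plate with no external load gives equal and opposite internal forces ±P in the two members. Since α_{magnesium alloy} > α_{bronze}, heating drives the magnesium alloy into compression and the bronze into tension.
Compatibility of the two members (thermal + elastic change equal): (α₁ − α₂)ΔT = P·[1/(A₁E₁) + 1/(A₂E₂)].
|α₁ − α₂|·ΔT = 8.4×10⁻⁶ × 100 = 0.00084.
1/(A₁E₁) + 1/(A₂E₂) = 1/(625×110×10³) + 1/(1425×45×10³) = 3.014×10⁻⁸ N⁻¹.
P = 0.00084 / 3.014×10⁻⁸ = 27870 N = 27.87 kN.
σ_{bronze} = P/A₁ = 27870/625 = 44.59 MPa, tensile.

σ ≈ 44.6 MPa (tensile)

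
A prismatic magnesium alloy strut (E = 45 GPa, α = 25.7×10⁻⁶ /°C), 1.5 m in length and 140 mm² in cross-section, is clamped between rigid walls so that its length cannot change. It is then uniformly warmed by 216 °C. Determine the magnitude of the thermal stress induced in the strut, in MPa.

Because both ends are immovable the net strain is zero, and the suppressed thermal strain is αΔT = 25.7×10⁻⁶ × 216 = 5551.2×10⁻⁶.
Hence σ = E·αΔT = 45×10³ × 5551.2×10⁻⁶ = 249.8 MPa, compressive.

σ ≈ 250 MPa (compressive)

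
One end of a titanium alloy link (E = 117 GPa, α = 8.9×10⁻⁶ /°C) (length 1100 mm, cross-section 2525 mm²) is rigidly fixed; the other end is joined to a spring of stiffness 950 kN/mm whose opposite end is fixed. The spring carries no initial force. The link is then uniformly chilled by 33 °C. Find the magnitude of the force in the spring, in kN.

The unrestrained thermal change is αΔT L = 8.9×10⁻⁶ × 33 × 1100 = 0.3231 mm.
Let P be the tensile force in the spring. The link extends elastically by PL/(AE) and the spring stretches by P/k; together these equal δ_free.
So P = δ_free / [L/(AE) + 1/k] = 0.3231 / [ 1100/(2525×117×10³) + 1/(950×10³) ].
P = 0.3231 / 4.776×10⁻⁶ = 67640 N.

P ≈ 67.6 kN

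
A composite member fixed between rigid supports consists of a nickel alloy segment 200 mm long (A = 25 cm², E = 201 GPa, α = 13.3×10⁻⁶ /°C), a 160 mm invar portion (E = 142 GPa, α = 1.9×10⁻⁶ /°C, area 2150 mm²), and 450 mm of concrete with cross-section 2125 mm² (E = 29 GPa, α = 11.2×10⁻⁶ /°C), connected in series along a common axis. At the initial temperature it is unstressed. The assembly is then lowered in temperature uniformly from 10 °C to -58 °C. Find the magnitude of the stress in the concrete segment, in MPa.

σ ≈ 31.1 MPa (tensile)

If the supports were absent, the total length change would be Σ αᵢΔT Lᵢ = 13.3×10⁻⁶×68×200 + 1.9×10⁻⁶×68×160 + 11.2×10⁻⁶×68×450 = 0.5443 mm.
The rigid supports impose zero overall length change; the single axial force P common to all segments must satisfy P Σ Lᵢ/(AᵢEᵢ) = δ_free.
The series flexibility is Σ Lᵢ/(AᵢEᵢ) = 200/(2500×201×10³) + 160/(2150×142×10³) + 450/(2125×29×10³) = 8.224×10⁻⁶ mm/N.
So P = 0.5443 / 8.224×10⁻⁶ = 66.18 kN, tensile.
σ_{concrete} = P / A = 66180 / 2125 = 31.14 MPa.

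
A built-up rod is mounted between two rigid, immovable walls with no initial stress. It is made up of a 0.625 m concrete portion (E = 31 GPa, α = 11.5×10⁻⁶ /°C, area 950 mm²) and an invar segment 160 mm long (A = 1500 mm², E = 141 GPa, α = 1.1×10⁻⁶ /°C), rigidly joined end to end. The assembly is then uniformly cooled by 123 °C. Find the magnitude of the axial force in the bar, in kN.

P ≈ 41.2 kN (tensile)

With the walls removed the bar would change length by δ_free = Σ αᵢΔT Lᵢ = 11.5×10⁻⁶×123×625 + 1.1×10⁻⁶×123×160 = 0.9057 mm.
The rigid supports impose zero overall length change; the single axial force P common to all segments must satisfy P Σ Lᵢ/(AᵢEᵢ) = δ_free.
The series flexibility is Σ Lᵢ/(AᵢEᵢ) = 625/(950×31×10³) + 160/(1500×141×10³) = 2.198×10⁻⁵ mm/N.
P = 0.9057 / 2.198×10⁻⁵ = 41210 N = 41.21 kN, tensile.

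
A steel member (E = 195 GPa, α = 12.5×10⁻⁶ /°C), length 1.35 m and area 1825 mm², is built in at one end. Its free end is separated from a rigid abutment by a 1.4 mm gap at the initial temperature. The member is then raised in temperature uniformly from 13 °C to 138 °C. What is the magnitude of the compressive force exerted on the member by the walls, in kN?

Unrestrained expansion: δ_free = αΔT L = 12.5×10⁻⁶ × 125 × 1350 = 2.109 mm.
After closing the 1.4 mm clearance, 2.109 − 1.4 = 0.7094 mm of expansion remains to be suppressed by the wall.
Compatibility: PL/(AE) = 0.7094 mm, so σ = P/A = E × (0.7094/1350) = 102.5 MPa.
P = σA = 102.5 × 1825 = 187 kN.

P ≈ 187 kN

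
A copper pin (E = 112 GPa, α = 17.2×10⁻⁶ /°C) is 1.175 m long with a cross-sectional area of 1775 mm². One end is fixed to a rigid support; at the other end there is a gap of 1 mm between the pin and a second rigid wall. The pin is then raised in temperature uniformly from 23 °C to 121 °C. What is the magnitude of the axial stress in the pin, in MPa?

Free thermal elongation = αΔT L = 17.2×10⁻⁶ × 98 × 1175 = 1.981 mm.
After closing the 1 mm clearance, 1.981 − 1 = 0.9806 mm of expansion remains to be suppressed by the wall.
That suppressed elongation corresponds to σ = E·Δ/L = 112×10³ × 0.9806/1175 = 93.47 MPa.

σ ≈ 93.5 MPa (compressive)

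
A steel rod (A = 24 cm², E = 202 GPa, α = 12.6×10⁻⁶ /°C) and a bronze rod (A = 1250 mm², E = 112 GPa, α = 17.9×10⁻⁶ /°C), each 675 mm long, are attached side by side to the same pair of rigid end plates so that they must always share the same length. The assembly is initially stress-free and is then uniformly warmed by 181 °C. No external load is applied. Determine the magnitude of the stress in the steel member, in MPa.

The bronze has the larger α, so on heating it would change length more than the steel if both were free. The rigid plates force a common final length, so the bronze is put into compression and the steel into tension, with equal and opposite forces P (no external load).
Setting the final lengths equal and cancelling L: (α₁ − α₂)ΔT = P/(A₁E₁) + P/(A₂E₂).
|α₁ − α₂|·ΔT = 5.3×10⁻⁶ × 181 = 0.0009593.
1/(A₁E₁) + 1/(A₂E₂) = 1/(2400×202×10³) + 1/(1250×112×10³) = 9.206×10⁻⁹ N⁻¹.
P = 0.0009593 / 9.206×10⁻⁹ = 104200 N = 104.2 kN.
σ_{steel} = P/A₁ = 104200/2400 = 43.42 MPa, tensile.

σ ≈ 43.4 MPa (tensile)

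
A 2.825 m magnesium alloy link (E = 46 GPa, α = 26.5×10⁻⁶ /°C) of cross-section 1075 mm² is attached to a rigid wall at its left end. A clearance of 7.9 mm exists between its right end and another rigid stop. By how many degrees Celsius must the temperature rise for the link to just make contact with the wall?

Contact occurs when the free expansion equals the gap: αΔT L = 7.9 mm.
ΔT = 7.9 / (26.5×10⁻⁶ × 2825) = 105.5 °C.

ΔT ≈ 106 °C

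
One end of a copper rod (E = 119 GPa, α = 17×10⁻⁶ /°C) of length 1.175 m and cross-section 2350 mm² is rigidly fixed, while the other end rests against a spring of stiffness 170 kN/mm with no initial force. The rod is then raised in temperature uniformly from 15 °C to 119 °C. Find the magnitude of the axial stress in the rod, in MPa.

Free thermal expansion: δ_free = αΔT L = 17×10⁻⁶ × 104 × 1175 = 2.077 mm.
With a force P in the spring, the elastic change of the rod is PL/(AE) and that of the spring is P/k; compatibility requires their sum to equal δ_free.
P [ L/(AE) + 1/k ] = δ_free → P [ 1175/(2350×119×10³) + 1/(170×10³) ] = 2.077.
P = 2.077 / 1.008×10⁻⁵ = 206000 N.
σ = P/A = 206000/2350 = 87.66 MPa.

σ ≈ 87.7 MPa (compressive)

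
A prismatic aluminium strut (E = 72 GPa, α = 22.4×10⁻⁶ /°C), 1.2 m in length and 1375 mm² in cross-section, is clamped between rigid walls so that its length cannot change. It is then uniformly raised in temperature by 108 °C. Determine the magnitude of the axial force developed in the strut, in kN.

With zero net strain, σ = E·αΔT = 72 GPa × 22.4×10⁻⁶ × 108 = 174.2 MPa.
Then P = σA = 174.2 × 1375 mm² = 239.5 kN, compressive.

P ≈ 240 kN (compressive)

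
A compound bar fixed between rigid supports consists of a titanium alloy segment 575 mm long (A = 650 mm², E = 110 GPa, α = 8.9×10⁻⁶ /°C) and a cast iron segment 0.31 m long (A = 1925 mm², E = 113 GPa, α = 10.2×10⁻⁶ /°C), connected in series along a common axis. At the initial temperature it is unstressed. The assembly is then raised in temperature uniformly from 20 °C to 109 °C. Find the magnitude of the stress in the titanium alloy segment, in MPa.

Free thermal expansion of the whole bar: Σ αᵢΔT Lᵢ = 8.9×10⁻⁶×89×575 + 10.2×10⁻⁶×89×310 = 0.7369 mm.
The walls prevent any net length change, so an axial force P (same in every segment) develops. Compatibility: P · Σ Lᵢ/(AᵢEᵢ) = δ_free.
The series flexibility is Σ Lᵢ/(AᵢEᵢ) = 575/(650×110×10³) + 310/(1925×113×10³) = 9.467×10⁻⁶ mm/N.
So P = 0.7369 / 9.467×10⁻⁶ = 77.84 kN, compressive.
σ_{titanium alloy} = P / A = 77840 / 650 = 119.7 MPa.

σ ≈ 120 MPa (compressive)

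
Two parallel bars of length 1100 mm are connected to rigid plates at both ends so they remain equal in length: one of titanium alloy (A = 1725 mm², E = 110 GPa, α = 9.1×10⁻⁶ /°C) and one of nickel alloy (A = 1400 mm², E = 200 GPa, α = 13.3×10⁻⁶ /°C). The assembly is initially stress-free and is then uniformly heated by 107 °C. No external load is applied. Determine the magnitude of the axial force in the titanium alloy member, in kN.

Both members must finish at the same length. With the larger α, the nickel alloy tends to over-expand; the plates restrain it, putting the nickel alloy in compression and the titanium alloy in tension. With no external load the two internal forces are equal and opposite, magnitude P.
Equating the net (thermal + elastic) strains gives |α₁ − α₂|·ΔT = P·[1/(A₁E₁) + 1/(A₂E₂)].
|α₁ − α₂|·ΔT = 4.2×10⁻⁶ × 107 = 0.0004494.
1/(A₁E₁) + 1/(A₂E₂) = 1/(1725×110×10³) + 1/(1400×200×10³) = 8.842×10⁻⁹ N⁻¹.
P = 0.0004494 / 8.842×10⁻⁹ = 50830 N = 50.83 kN.

P ≈ 50.8 kN (tensile in the titanium alloy)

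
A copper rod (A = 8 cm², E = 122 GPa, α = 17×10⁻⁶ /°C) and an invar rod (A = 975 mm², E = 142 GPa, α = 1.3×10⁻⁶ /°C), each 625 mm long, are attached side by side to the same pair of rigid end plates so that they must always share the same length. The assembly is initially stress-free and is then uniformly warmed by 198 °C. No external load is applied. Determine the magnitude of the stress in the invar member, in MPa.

The copper has the larger α, so on heating it would change length more than the invar if both were free. The rigid plates force a common final length, so the copper is put into compression and the invar into tension, with equal and opposite forces P (no external load).
Setting the final lengths equal and cancelling L: (α₁ − α₂)ΔT = P/(A₁E₁) + P/(A₂E₂).
|α₁ − α₂|·ΔT = 15.7×10⁻⁶ × 198 = 0.003109.
1/(A₁E₁) + 1/(A₂E₂) = 1/(800×122×10³) + 1/(975×142×10³) = 1.747×10⁻⁸ N⁻¹.
P = 0.003109 / 1.747×10⁻⁸ = 178000 N = 178 kN.
σ_{invar} = P/A₂ = 178000/975 = 182.5 MPa, tensile.

σ ≈ 183 MPa (tensile)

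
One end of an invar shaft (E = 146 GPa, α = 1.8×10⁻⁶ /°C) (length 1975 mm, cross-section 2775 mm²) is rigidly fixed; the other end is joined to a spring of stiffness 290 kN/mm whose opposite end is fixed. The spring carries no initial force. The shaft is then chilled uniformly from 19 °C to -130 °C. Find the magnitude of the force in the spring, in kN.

Free thermal contraction: δ_free = αΔT L = 1.8×10⁻⁶ × 149 × 1975 = 0.5297 mm.
With a force P in the spring, the elastic change of the shaft is PL/(AE) and that of the spring is P/k; compatibility requires their sum to equal δ_free.
P [ L/(AE) + 1/k ] = δ_free → P [ 1975/(2775×146×10³) + 1/(290×10³) ] = 0.5297.
P = 0.5297 / 8.323×10⁻⁶ = 63640 N.

P ≈ 63.6 kN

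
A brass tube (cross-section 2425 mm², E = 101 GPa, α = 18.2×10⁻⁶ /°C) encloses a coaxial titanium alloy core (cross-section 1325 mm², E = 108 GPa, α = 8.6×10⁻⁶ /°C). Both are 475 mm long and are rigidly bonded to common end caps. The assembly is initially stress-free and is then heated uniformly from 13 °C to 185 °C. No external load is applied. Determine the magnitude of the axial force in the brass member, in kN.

P ≈ 149 kN (compressive in the brass)

Equilibrium of a rigid end plate with no external load gives equal and opposite internal forces ±P in the two members. Since α_{brass} > α_{titanium alloy}, heating drives the brass into compression and the titanium alloy into tension.
Equating the net (thermal + elastic) strains gives |α₁ − α₂|·ΔT = P·[1/(A₁E₁) + 1/(A₂E₂)].
|α₁ − α₂|·ΔT = 9.6×10⁻⁶ × 172 = 0.001651.
1/(A₁E₁) + 1/(A₂E₂) = 1/(2425×101×10³) + 1/(1325×108×10³) = 1.107×10⁻⁸ N⁻¹.
P = 0.001651 / 1.107×10⁻⁸ = 149100 N = 149.1 kN.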